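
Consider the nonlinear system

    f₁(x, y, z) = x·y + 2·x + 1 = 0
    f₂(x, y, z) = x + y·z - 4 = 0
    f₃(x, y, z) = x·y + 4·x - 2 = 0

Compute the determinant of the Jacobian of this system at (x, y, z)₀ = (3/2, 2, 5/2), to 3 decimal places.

J = [[y + 2, x, 0], [1, z, y], [y + 4, x, 0]].
At the point, J = [[4.000, 1.500, 0.000], [1.000, 2.500, 2.000], [6.000, 1.500, 0.000]].
det J = 6.000.

6.000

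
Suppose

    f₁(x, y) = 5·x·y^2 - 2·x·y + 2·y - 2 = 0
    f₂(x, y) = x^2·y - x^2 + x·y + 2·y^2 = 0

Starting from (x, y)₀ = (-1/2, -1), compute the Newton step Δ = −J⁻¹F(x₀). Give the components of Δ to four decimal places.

At (-1/2, -1): F = (-7.5000, 2.0000).
Jacobian J = [[5·y^2 - 2·y, 10·x·y - 2·x + 2], [2·x·y - 2·x + y, x^2 + x + 4·y]].
At the point, J = [[7.0000, 8.0000], [1.0000, -4.2500]] (det J = -37.7500).
Solving J·Δ = −F gives Δ = (0.4205, 0.5695).

(0.4205, 0.5695)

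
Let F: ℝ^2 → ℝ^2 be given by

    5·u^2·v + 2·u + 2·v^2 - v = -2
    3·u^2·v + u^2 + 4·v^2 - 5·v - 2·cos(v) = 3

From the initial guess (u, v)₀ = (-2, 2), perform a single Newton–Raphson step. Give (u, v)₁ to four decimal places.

At (-2, 2): F = (44.0000, 31.832294).
Jacobian J = [[10·u·v + 2, 5·u^2 + 4·v - 1], [6·u·v + 2·u, 3·u^2 + 8·v + 2·sin(v) - 5]].
At the point, J = [[-38.0000, 27.0000], [-28.0000, 24.818595]] (det J = -187.106604).
Solving J·Δ = −F gives Δ = (1.2429, 0.1196).
Then the next iterate is (u, v)₁ = (-0.7571, 2.1196).

(-0.7571, 2.1196)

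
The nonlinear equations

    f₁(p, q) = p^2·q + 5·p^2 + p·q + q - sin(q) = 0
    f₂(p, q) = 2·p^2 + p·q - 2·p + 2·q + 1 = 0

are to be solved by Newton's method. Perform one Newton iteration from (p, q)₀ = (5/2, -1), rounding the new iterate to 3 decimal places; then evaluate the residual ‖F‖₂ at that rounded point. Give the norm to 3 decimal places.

7.489

At (5/2, -1): F = (22.34147, 4.000).
Jacobian J = [[2·p·q + 10·p + q, p^2 + p - cos(q) + 1], [4·p + q - 2, p + 2]].
At the point, J = [[19.000, 9.20970], [7.000, 4.500]] (det J = 21.03212).
Solving J·Δ = −F gives Δ = (-3.029, 3.822).
Then the next iterate is (p, q)₁ = (-0.529, 2.822).
Re-evaluating at (-0.529, 2.822): F = (3.20390, 6.76884), so ‖F‖₂ = 7.489.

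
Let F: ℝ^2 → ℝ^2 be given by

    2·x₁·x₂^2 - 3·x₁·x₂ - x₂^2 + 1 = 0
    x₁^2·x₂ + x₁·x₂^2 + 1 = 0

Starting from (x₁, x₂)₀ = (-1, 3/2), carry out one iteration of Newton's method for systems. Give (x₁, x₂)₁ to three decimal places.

At (-1, 3/2): F = (-1.250, 0.250).
Jacobian J = [[2·x₂^2 - 3·x₂, 4·x₁·x₂ - 3·x₁ - 2·x₂], [2·x₁·x₂ + x₂^2, x₁^2 + 2·x₁·x₂]].
At the point, J = [[0.000, -6.000], [-0.750, -2.000]] (det J = -4.500).
Solving J·Δ = −F gives Δ = (0.889, -0.208).
Then the next iterate is (x₁, x₂)₁ = (-0.111, 1.292).

(-0.111, 1.292)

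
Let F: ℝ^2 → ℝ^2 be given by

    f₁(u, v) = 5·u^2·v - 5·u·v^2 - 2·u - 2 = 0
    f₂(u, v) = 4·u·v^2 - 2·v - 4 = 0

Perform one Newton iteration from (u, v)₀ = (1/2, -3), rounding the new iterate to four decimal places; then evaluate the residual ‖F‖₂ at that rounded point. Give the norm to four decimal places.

9.8092

At (1/2, -3): F = (-29.2500, 20.0000).
Jacobian J = [[10·u·v - 5·v^2 - 2, 5·u^2 - 10·u·v], [4·v^2, 8·u·v - 2]].
At the point, J = [[-62.0000, 16.2500], [36.0000, -14.0000]] (det J = 283.0000).
Solving J·Δ = −F gives Δ = (-0.2986, 0.6608).
Then the next iterate is (u, v)₁ = (0.2014, -2.3392).
Re-evaluating at (0.2014, -2.3392): F = (-8.387372, 5.086528), so ‖F‖₂ = 9.8092.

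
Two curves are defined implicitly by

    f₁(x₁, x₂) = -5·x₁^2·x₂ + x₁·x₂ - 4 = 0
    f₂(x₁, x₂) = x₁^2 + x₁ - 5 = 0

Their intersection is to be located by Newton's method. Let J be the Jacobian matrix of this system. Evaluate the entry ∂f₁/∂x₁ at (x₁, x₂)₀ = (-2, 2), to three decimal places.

∂f₁/∂x₁ = -10·x₁·x₂ + x₂.
At (-2, 2) this is 42.000.

42.000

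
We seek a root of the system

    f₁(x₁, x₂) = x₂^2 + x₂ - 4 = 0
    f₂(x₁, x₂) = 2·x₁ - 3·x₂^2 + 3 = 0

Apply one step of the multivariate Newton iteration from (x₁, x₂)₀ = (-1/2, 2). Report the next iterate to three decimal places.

(2.100, 1.600)

At (-1/2, 2): F = (2.000, -10.000).
Jacobian J = [[0, 2·x₂ + 1], [2, -6·x₂]].
At the point, J = [[0.000, 5.000], [2.000, -12.000]] (det J = -10.000).
Solving J·Δ = −F gives Δ = (2.600, -0.400).
Then the next iterate is (x₁, x₂)₁ = (2.100, 1.600).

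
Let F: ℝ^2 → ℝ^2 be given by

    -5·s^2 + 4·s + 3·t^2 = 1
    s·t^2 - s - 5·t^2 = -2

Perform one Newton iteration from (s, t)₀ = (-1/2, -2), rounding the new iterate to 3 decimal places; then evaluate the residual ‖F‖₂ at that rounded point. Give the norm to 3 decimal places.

5.030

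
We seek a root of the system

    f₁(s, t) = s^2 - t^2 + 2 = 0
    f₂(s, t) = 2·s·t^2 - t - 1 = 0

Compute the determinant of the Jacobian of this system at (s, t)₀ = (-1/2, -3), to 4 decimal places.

J = [[2·s, -2·t], [2·t^2, 4·s·t - 1]].
At the point, J = [[-1.0000, 6.0000], [18.0000, 5.0000]].
det J = -113.0000.

-113.0000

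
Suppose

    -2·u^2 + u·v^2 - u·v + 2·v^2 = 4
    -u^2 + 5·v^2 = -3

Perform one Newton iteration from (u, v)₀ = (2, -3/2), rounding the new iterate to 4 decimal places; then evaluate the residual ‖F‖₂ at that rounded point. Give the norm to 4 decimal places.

At (2, -3/2): F = (0.0000, 10.2500).
Jacobian J = [[-4·u + v^2 - v, 2·u·v - u + 4·v], [-2·u, 10·v]].
At the point, J = [[-4.2500, -14.0000], [-4.0000, -15.0000]] (det J = 7.7500).
Solving J·Δ = −F gives Δ = (-18.5161, 5.6210).
Then the next iterate is (u, v)₁ = (-16.5161, 4.1210).
Re-evaluating at (-16.5161, 4.1210): F = (-728.021985, -184.868354), so ‖F‖₂ = 751.1274.

751.1274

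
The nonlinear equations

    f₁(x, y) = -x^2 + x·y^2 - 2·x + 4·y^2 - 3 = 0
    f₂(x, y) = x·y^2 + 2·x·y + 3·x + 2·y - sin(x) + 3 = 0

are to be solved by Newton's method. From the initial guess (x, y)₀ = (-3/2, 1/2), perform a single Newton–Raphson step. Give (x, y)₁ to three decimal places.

(-0.947, 0.873)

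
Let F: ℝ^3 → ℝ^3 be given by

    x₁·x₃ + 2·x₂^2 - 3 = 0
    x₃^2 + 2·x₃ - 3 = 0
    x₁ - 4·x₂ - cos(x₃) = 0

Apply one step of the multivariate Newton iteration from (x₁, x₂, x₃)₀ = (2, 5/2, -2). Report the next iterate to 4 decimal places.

(28.0995, 7.4699, -3.5000)

At (2, 5/2, -2): F = (5.5000, -3.0000, -7.583853).
Jacobian J = [[x₃, 4·x₂, x₁], [0, 0, 2·x₃ + 2], [1, -4, sin(x₃)]].
At the point, J = [[-2.0000, 10.0000, 2.0000], [0.0000, 0.0000, -2.0000], [1.0000, -4.0000, -0.909297]] (det J = -4.0000).
Solving J·Δ = −F gives Δ = (26.0995, 4.9699, -1.5000).
Then the next iterate is (x₁, x₂, x₃)₁ = (28.0995, 7.4699, -3.5000).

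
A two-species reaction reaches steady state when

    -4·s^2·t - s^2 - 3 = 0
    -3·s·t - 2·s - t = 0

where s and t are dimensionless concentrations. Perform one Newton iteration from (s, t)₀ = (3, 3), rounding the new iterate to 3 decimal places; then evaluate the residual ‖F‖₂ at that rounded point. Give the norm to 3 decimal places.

At (3, 3): F = (-120.000, -36.000).
Jacobian J = [[-8·s·t - 2·s, -4·s^2], [-3·t - 2, -3·s - 1]].
At the point, J = [[-78.000, -36.000], [-11.000, -10.000]] (det J = 384.000).
Solving J·Δ = −F gives Δ = (0.250, -3.875).
Then the next iterate is (s, t)₁ = (3.250, -0.875).
Re-evaluating at (3.250, -0.875): F = (23.40625, 2.90625), so ‖F‖₂ = 23.586.

23.586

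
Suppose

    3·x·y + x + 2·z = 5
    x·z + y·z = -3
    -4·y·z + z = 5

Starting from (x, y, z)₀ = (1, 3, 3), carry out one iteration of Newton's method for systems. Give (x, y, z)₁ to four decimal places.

(0.5932, 2.9718, -0.4237)

At (1, 3, 3): F = (11.0000, 15.0000, -38.0000).
Jacobian J = [[3·y + 1, 3·x, 2], [z, z, x + y], [0, -4·z, -4·y + 1]].
At the point, J = [[10.0000, 3.0000, 2.0000], [3.0000, 3.0000, 4.0000], [0.0000, -12.0000, -11.0000]] (det J = 177.0000).
Solving J·Δ = −F gives Δ = (-0.4068, -0.0282, -3.4237).
Then the next iterate is (x, y, z)₁ = (0.5932, 2.9718, -0.4237).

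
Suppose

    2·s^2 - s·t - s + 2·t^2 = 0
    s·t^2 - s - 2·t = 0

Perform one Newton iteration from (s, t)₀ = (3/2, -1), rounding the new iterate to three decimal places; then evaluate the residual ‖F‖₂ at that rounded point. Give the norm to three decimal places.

At (3/2, -1): F = (6.500, 2.000).
Jacobian J = [[4·s - t - 1, -s + 4·t], [t^2 - 1, 2·s·t - 2]].
At the point, J = [[6.000, -5.500], [0.000, -5.000]] (det J = -30.000).
Solving J·Δ = −F gives Δ = (-0.717, 0.400).
Then the next iterate is (s, t)₁ = (0.783, -0.600).
Re-evaluating at (0.783, -0.600): F = (1.63298, 0.69888), so ‖F‖₂ = 1.776.

1.776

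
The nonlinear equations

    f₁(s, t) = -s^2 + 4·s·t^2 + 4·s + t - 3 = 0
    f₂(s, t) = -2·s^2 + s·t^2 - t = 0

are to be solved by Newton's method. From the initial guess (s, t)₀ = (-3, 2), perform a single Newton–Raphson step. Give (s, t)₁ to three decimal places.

(-1.565, 1.304)

At (-3, 2): F = (-70.000, -32.000).
Jacobian J = [[-2·s + 4·t^2 + 4, 8·s·t + 1], [-4·s + t^2, 2·s·t - 1]].
At the point, J = [[26.000, -47.000], [16.000, -13.000]] (det J = 414.000).
Solving J·Δ = −F gives Δ = (1.435, -0.696).
Then the next iterate is (s, t)₁ = (-1.565, 1.304).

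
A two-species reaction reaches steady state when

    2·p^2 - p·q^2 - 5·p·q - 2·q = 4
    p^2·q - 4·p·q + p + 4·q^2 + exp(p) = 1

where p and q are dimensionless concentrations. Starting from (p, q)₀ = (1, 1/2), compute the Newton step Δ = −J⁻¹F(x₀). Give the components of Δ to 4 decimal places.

(-0.5217, -0.8003)

At (1, 1/2): F = (-5.7500, 2.218282).
Jacobian J = [[4·p - q^2 - 5·q, -2·p·q - 5·p - 2], [2·p·q - 4·q + exp(p) + 1, p^2 - 4·p + 8·q]].
At the point, J = [[1.2500, -8.0000], [2.718282, 1.0000]] (det J = 22.996255).
Solving J·Δ = −F gives Δ = (-0.5217, -0.8003).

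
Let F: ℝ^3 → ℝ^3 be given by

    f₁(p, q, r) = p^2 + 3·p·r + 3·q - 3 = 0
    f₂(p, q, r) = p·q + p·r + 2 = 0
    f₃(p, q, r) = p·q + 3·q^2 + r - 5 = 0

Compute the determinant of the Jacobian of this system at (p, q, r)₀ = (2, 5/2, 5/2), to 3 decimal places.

J = [[2·p + 3·r, 3, 3·p], [q + r, p, p], [q, p + 6·q, 1]].
At the point, J = [[11.500, 3.000, 6.000], [5.000, 2.000, 2.000], [2.500, 17.000, 1.000]].
det J = 112.000.

112.000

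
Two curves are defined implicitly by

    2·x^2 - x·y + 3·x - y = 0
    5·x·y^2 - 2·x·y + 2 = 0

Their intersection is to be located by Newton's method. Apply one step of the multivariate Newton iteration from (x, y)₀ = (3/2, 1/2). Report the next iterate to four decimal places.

(0.4502, 0.0305)

At (3/2, 1/2): F = (7.7500, 2.3750).
Jacobian J = [[4·x - y + 3, -x - 1], [5·y^2 - 2·y, 10·x·y - 2·x]].
At the point, J = [[8.5000, -2.5000], [0.2500, 4.5000]] (det J = 38.8750).
Solving J·Δ = −F gives Δ = (-1.0498, -0.4695).
Then the next iterate is (x, y)₁ = (0.4502, 0.0305).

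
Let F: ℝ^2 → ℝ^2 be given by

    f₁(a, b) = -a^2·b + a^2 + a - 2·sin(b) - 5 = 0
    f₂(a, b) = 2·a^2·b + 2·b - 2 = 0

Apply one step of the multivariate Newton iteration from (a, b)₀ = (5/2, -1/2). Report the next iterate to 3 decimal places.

(2.025, -0.026)

At (5/2, -1/2): F = (7.83385, -9.250).
Jacobian J = [[-2·a·b + 2·a + 1, -a^2 - 2·cos(b)], [4·a·b, 2·a^2 + 2]].
At the point, J = [[8.500, -8.00517], [-5.000, 14.500]] (det J = 83.22417).
Solving J·Δ = −F gives Δ = (-0.475, 0.474).
Then the next iterate is (a, b)₁ = (2.025, -0.026).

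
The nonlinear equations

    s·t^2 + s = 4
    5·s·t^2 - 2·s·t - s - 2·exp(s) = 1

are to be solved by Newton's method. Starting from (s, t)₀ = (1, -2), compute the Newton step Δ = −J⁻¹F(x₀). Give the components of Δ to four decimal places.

(1.1134, 1.6418)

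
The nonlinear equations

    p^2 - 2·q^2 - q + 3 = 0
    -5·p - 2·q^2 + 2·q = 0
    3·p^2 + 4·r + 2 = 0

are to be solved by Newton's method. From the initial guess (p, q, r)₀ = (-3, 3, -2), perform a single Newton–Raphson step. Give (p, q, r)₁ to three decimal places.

At (-3, 3, -2): F = (-9.000, 3.000, 21.000).
Jacobian J = [[2·p, -4·q - 1, 0], [-5, -4·q + 2, 0], [6·p, 0, 4]].
At the point, J = [[-6.000, -13.000, 0.000], [-5.000, -10.000, 0.000], [-18.000, 0.000, 4.000]] (det J = -20.000).
Solving J·Δ = −F gives Δ = (25.800, -12.600, 110.850).
Then the next iterate is (p, q, r)₁ = (22.800, -9.600, 108.850).

(22.800, -9.600, 108.850)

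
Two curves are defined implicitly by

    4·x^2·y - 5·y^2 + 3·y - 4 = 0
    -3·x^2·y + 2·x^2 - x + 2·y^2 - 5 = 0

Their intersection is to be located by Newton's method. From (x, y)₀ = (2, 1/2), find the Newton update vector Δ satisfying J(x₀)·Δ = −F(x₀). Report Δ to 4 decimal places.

(0.2181, -0.4282)

At (2, 1/2): F = (4.2500, -4.5000).
Jacobian J = [[8·x·y, 4·x^2 - 10·y + 3], [-6·x·y + 4·x - 1, -3·x^2 + 4·y]].
At the point, J = [[8.0000, 14.0000], [1.0000, -10.0000]] (det J = -94.0000).
Solving J·Δ = −F gives Δ = (0.2181, -0.4282).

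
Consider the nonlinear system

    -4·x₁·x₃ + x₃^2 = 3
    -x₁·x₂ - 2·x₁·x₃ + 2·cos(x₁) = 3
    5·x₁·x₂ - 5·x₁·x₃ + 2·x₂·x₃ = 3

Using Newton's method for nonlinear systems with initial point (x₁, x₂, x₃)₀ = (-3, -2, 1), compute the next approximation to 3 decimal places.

At (-3, -2, 1): F = (10.000, -4.97998, 38.000).
Jacobian J = [[-4·x₃, 0, -4·x₁ + 2·x₃], [-x₂ - 2·x₃ - 2·sin(x₁), -x₁, -2·x₁], [5·x₂ - 5·x₃, 5·x₁ + 2·x₃, -5·x₁ + 2·x₂]].
At the point, J = [[-4.000, 0.000, 14.000], [0.28224, 3.000, 6.000], [-15.000, -13.000, 11.000]] (det J = 134.63232).
Solving J·Δ = −F gives Δ = (-3.122, 5.166, -1.606).
Then the next iterate is (x₁, x₂, x₃)₁ = (-6.122, 3.166, -0.606).

(-6.122, 3.166, -0.606)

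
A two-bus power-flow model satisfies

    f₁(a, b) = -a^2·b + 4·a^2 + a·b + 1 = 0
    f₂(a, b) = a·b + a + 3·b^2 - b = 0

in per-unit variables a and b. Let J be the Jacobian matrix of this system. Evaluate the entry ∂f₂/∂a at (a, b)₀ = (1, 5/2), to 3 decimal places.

∂f₂/∂a = b + 1.
At (1, 5/2) this is 3.500.

3.500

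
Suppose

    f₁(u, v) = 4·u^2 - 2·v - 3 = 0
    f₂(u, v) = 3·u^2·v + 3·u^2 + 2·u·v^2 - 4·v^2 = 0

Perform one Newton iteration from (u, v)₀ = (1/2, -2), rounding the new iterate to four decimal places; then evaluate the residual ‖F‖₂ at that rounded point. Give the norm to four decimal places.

3.0000

At (1/2, -2): F = (2.0000, -12.7500).
Jacobian J = [[8·u, -2], [6·u·v + 6·u + 2·v^2, 3·u^2 + 4·u·v - 8·v]].
At the point, J = [[4.0000, -2.0000], [5.0000, 12.7500]] (det J = 61.0000).
Solving J·Δ = −F gives Δ = (0.0000, 1.0000).
Then the next iterate is (u, v)₁ = (0.5000, -1.0000).
Re-evaluating at (0.5000, -1.0000): F = (0.0000, -3.0000), so ‖F‖₂ = 3.0000.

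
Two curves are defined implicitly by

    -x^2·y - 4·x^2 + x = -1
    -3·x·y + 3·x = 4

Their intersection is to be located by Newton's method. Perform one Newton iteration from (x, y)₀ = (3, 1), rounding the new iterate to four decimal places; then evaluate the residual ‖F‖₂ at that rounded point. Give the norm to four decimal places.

At (3, 1): F = (-41.0000, -4.0000).
Jacobian J = [[-2·x·y - 8·x + 1, -x^2], [-3·y + 3, -3·x]].
At the point, J = [[-29.0000, -9.0000], [0.0000, -9.0000]] (det J = 261.0000).
Solving J·Δ = −F gives Δ = (-1.2759, -0.4444).
Then the next iterate is (x, y)₁ = (1.7241, 0.5556).
Re-evaluating at (1.7241, 0.5556): F = (-10.817516, -1.701430), so ‖F‖₂ = 10.9505.

10.9505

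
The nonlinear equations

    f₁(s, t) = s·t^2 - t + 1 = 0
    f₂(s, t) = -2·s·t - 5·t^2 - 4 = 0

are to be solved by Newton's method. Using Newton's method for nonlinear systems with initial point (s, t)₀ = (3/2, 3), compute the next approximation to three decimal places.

(1.839, 1.181)

At (3/2, 3): F = (11.500, -58.000).
Jacobian J = [[t^2, 2·s·t - 1], [-2·t, -2·s - 10·t]].
At the point, J = [[9.000, 8.000], [-6.000, -33.000]] (det J = -249.000).
Solving J·Δ = −F gives Δ = (0.339, -1.819).
Then the next iterate is (s, t)₁ = (1.839, 1.181).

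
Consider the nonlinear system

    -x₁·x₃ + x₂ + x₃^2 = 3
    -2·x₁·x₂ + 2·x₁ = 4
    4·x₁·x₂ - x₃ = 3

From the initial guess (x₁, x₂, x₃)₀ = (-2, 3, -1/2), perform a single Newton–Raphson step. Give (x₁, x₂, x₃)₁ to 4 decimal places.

(1.6818, 5.6818, -4.2727)

At (-2, 3, -1/2): F = (-0.7500, 4.0000, -26.5000).
Jacobian J = [[-x₃, 1, -x₁ + 2·x₃], [-2·x₂ + 2, -2·x₁, 0], [4·x₂, 4·x₁, -1]].
At the point, J = [[0.5000, 1.0000, 1.0000], [-4.0000, 4.0000, 0.0000], [12.0000, -8.0000, -1.0000]] (det J = -22.0000).
Solving J·Δ = −F gives Δ = (3.6818, 2.6818, -3.7727).
Then the next iterate is (x₁, x₂, x₃)₁ = (1.6818, 5.6818, -4.2727).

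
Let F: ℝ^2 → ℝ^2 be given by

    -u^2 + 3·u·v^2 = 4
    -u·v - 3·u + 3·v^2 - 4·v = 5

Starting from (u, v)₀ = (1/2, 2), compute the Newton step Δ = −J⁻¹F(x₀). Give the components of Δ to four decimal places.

(-0.3033, 0.2644)

At (1/2, 2): F = (1.7500, -3.5000).
Jacobian J = [[-2·u + 3·v^2, 6·u·v], [-v - 3, -u + 6·v - 4]].
At the point, J = [[11.0000, 6.0000], [-5.0000, 7.5000]] (det J = 112.5000).
Solving J·Δ = −F gives Δ = (-0.3033, 0.2644).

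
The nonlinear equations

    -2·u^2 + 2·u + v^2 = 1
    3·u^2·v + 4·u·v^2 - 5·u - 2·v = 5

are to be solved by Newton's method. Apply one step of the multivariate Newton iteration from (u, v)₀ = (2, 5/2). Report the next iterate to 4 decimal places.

At (2, 5/2): F = (1.2500, 60.0000).
Jacobian J = [[-4·u + 2, 2·v], [6·u·v + 4·v^2 - 5, 3·u^2 + 8·u·v - 2]].
At the point, J = [[-6.0000, 5.0000], [50.0000, 50.0000]] (det J = -550.0000).
Solving J·Δ = −F gives Δ = (-0.4318, -0.7682).
Then the next iterate is (u, v)₁ = (1.5682, 1.7318).

(1.5682, 1.7318)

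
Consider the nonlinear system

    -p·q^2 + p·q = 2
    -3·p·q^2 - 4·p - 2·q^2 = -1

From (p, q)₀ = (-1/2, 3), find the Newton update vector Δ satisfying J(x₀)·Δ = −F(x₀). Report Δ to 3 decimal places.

At (-1/2, 3): F = (1.000, -1.500).
Jacobian J = [[-q^2 + q, -2·p·q + p], [-3·q^2 - 4, -6·p·q - 4·q]].
At the point, J = [[-6.000, 2.500], [-31.000, -3.000]] (det J = 95.500).
Solving J·Δ = −F gives Δ = (-0.008, -0.419).

(-0.008, -0.419)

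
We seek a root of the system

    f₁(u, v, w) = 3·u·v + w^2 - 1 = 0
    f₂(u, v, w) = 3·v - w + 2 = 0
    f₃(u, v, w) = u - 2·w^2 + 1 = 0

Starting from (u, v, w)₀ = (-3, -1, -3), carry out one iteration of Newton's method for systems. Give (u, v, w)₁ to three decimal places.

(0.556, -1.210, -1.630)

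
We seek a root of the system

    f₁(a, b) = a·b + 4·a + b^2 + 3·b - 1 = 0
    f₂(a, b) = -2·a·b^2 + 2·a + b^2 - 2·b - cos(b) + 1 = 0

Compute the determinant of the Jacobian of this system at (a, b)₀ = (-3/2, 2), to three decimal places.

J = [[b + 4, a + 2·b + 3], [-2·b^2 + 2, -4·a·b + 2·b + sin(b) - 2]].
At the point, J = [[6.000, 5.500], [-6.000, 14.90930]].
det J = 122.456.

122.456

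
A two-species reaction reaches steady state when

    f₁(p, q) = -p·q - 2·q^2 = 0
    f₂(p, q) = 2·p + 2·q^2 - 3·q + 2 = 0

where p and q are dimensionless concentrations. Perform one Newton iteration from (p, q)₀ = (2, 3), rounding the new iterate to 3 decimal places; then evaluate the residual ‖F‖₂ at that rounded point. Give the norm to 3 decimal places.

18.000

At (2, 3): F = (-24.000, 15.000).
Jacobian J = [[-q, -p - 4·q], [2, 4·q - 3]].
At the point, J = [[-3.000, -14.000], [2.000, 9.000]] (det J = 1.000).
Solving J·Δ = −F gives Δ = (6.000, -3.000).
Then the next iterate is (p, q)₁ = (8.000, 0.000).
Re-evaluating at (8.000, 0.000): F = (0.000, 18.000), so ‖F‖₂ = 18.000.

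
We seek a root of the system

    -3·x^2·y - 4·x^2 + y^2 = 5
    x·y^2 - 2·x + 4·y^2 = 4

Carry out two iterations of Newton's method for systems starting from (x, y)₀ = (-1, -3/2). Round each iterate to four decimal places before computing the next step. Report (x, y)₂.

(3.0851, -0.6649)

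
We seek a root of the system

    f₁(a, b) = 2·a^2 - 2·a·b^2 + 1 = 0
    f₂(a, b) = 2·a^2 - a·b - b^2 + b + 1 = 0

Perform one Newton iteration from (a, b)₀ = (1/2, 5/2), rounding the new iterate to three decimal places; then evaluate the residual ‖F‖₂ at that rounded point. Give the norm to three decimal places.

At (1/2, 5/2): F = (-4.750, -3.500).
Jacobian J = [[4·a - 2·b^2, -4·a·b], [4·a - b, -a - 2·b + 1]].
At the point, J = [[-10.500, -5.000], [-0.500, -4.500]] (det J = 44.750).
Solving J·Δ = −F gives Δ = (-0.087, -0.768).
Then the next iterate is (a, b)₁ = (0.413, 1.732).
Re-evaluating at (0.413, 1.732): F = (-1.13672, -0.64200), so ‖F‖₂ = 1.305.

1.305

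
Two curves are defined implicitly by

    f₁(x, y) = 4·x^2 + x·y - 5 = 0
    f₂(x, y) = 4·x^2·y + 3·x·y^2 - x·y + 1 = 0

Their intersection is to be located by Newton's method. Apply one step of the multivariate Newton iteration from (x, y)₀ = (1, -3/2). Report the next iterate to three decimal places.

(1.333, -1.167)

At (1, -3/2): F = (-2.500, 3.250).
Jacobian J = [[8·x + y, x], [8·x·y + 3·y^2 - y, 4·x^2 + 6·x·y - x]].
At the point, J = [[6.500, 1.000], [-3.750, -6.000]] (det J = -35.250).
Solving J·Δ = −F gives Δ = (0.333, 0.333).
Then the next iterate is (x, y)₁ = (1.333, -1.167).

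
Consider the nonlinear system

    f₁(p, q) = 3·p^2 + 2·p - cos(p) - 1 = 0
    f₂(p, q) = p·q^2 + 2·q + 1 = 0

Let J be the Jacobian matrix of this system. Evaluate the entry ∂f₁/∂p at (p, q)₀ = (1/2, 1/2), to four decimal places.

5.4794

∂f₁/∂p = 6·p + sin(p) + 2.
At (1/2, 1/2) this is 5.4794.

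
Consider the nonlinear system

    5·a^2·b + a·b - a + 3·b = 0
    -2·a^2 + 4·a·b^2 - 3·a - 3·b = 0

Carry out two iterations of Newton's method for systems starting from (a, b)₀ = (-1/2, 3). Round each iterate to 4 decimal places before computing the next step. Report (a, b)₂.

(-0.3156, 5.6075)

At (-1/2, 3): F = (11.7500, -26.0000).
Jacobian J = [[10·a·b + b - 1, 5·a^2 + a + 3], [-4·a + 4·b^2 - 3, 8·a·b - 3]].
At the point, J = [[-13.0000, 3.7500], [35.0000, -15.0000]] (det J = 63.7500).
Solving J·Δ = −F gives Δ = (1.2353, 1.1490).
Then the next iterate is (a, b)₁ = (0.7353, 4.1490).
Round to (0.7353, 4.1490) and repeat: F = (25.978578, 34.896176), J = [[33.656597, 6.438630], [62.915604, 21.406078]].
Δ = (-1.0509, 1.4585), so (a, b)₂ = (-0.3156, 5.6075).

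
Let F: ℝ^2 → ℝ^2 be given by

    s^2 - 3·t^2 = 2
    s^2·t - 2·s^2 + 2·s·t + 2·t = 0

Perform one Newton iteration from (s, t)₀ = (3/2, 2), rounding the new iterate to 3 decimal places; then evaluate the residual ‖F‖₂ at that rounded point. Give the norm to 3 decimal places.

At (3/2, 2): F = (-11.750, 10.000).
Jacobian J = [[2·s, -6·t], [2·s·t - 4·s + 2·t, s^2 + 2·s + 2]].
At the point, J = [[3.000, -12.000], [4.000, 7.250]] (det J = 69.750).
Solving J·Δ = −F gives Δ = (-0.499, -1.104).
Then the next iterate is (s, t)₁ = (1.001, 0.896).
Re-evaluating at (1.001, 0.896): F = (-3.40645, 2.47958), so ‖F‖₂ = 4.213.

4.213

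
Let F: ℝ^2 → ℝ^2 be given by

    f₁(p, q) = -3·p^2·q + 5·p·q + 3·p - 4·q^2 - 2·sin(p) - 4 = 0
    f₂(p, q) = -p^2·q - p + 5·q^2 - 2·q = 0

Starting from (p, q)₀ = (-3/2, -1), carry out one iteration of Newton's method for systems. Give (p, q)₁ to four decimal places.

(-1.6033, -0.2166)

At (-3/2, -1): F = (3.744990, 10.7500).
Jacobian J = [[-6·p·q + 5·q - 2·cos(p) + 3, -3·p^2 + 5·p - 8·q], [-2·p·q - 1, -p^2 + 10·q - 2]].
At the point, J = [[-11.141474, -6.2500], [-4.0000, -14.2500]] (det J = 133.766010).
Solving J·Δ = −F gives Δ = (-0.1033, 0.7834).
Then the next iterate is (p, q)₁ = (-1.6033, -0.2166).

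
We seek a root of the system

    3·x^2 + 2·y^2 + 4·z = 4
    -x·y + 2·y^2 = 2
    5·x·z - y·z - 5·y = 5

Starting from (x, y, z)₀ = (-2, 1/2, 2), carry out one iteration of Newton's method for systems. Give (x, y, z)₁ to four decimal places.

(-1.3281, 0.7090, -0.2137)

At (-2, 1/2, 2): F = (16.5000, -0.5000, -28.5000).
Jacobian J = [[6·x, 4·y, 4], [-y, -x + 4·y, 0], [5·z, -z - 5, 5·x - y]].
At the point, J = [[-12.0000, 2.0000, 4.0000], [-0.5000, 4.0000, 0.0000], [10.0000, -7.0000, -10.5000]] (det J = 347.5000).
Solving J·Δ = −F gives Δ = (0.6719, 0.2090, -2.2137).
Then the next iterate is (x, y, z)₁ = (-1.3281, 0.7090, -0.2137).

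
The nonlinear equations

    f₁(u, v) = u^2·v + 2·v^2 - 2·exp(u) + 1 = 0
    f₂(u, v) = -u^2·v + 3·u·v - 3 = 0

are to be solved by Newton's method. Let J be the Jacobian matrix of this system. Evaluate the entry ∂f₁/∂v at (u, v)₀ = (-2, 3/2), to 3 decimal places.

10.000

∂f₁/∂v = u^2 + 4·v.
At (-2, 3/2) this is 10.000.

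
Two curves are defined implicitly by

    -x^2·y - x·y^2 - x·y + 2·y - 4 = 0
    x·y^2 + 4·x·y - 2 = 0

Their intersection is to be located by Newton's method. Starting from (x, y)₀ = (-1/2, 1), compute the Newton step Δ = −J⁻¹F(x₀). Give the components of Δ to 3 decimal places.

At (-1/2, 1): F = (-1.250, -4.500).
Jacobian J = [[-2·x·y - y^2 - y, -x^2 - 2·x·y - x + 2], [y^2 + 4·y, 2·x·y + 4·x]].
At the point, J = [[-1.000, 3.250], [5.000, -3.000]] (det J = -13.250).
Solving J·Δ = −F gives Δ = (1.387, 0.811).

(1.387, 0.811)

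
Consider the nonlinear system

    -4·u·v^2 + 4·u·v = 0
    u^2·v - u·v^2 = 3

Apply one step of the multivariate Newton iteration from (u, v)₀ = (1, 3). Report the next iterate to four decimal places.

At (1, 3): F = (-24.0000, -9.0000).
Jacobian J = [[-4·v^2 + 4·v, -8·u·v + 4·u], [2·u·v - v^2, u^2 - 2·u·v]].
At the point, J = [[-24.0000, -20.0000], [-3.0000, -5.0000]] (det J = 60.0000).
Solving J·Δ = −F gives Δ = (1.0000, -2.4000).
Then the next iterate is (u, v)₁ = (2.0000, 0.6000).

(2.0000, 0.6000)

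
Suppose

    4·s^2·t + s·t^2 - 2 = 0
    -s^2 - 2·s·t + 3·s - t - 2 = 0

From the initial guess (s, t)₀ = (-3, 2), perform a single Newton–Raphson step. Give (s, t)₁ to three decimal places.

(-1.441, 2.441)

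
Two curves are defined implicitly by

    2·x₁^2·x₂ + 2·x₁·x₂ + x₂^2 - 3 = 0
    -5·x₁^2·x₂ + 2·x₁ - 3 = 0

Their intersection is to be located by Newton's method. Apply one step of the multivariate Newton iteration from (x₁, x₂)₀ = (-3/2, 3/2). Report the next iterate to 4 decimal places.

At (-3/2, 3/2): F = (1.5000, -22.8750).
Jacobian J = [[4·x₁·x₂ + 2·x₂, 2·x₁^2 + 2·x₁ + 2·x₂], [-10·x₁·x₂ + 2, -5·x₁^2]].
At the point, J = [[-6.0000, 4.5000], [24.5000, -11.2500]] (det J = -42.7500).
Solving J·Δ = −F gives Δ = (2.0132, 2.3509).
Then the next iterate is (x₁, x₂)₁ = (0.5132, 3.8509).

(0.5132, 3.8509)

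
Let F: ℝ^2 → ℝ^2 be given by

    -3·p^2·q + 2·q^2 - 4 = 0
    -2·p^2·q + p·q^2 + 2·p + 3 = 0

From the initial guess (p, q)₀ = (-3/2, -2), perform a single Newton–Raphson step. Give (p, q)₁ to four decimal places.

At (-3/2, -2): F = (17.5000, 3.0000).
Jacobian J = [[-6·p·q, -3·p^2 + 4·q], [-4·p·q + q^2 + 2, -2·p^2 + 2·p·q]].
At the point, J = [[-18.0000, -14.7500], [-6.0000, 1.5000]] (det J = -115.5000).
Solving J·Δ = −F gives Δ = (0.6104, 0.4416).
Then the next iterate is (p, q)₁ = (-0.8896, -1.5584).

(-0.8896, -1.5584)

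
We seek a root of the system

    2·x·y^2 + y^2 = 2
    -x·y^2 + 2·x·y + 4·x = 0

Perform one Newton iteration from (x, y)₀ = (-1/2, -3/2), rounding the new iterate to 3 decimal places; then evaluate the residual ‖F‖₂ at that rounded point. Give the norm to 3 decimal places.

At (-1/2, -3/2): F = (-2.000, 0.625).
Jacobian J = [[2·y^2, 4·x·y + 2·y], [-y^2 + 2·y + 4, -2·x·y + 2·x]].
At the point, J = [[4.500, 0.000], [-1.250, -2.500]] (det J = -11.250).
Solving J·Δ = −F gives Δ = (0.444, 0.028).
Then the next iterate is (x, y)₁ = (-0.056, -1.472).
Re-evaluating at (-0.056, -1.472): F = (-0.07590, 0.06220), so ‖F‖₂ = 0.098.

0.098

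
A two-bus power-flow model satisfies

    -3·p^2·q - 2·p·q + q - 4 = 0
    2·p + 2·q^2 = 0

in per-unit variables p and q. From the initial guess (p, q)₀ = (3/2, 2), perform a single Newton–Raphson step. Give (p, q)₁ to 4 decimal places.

At (3/2, 2): F = (-21.5000, 11.0000).
Jacobian J = [[-6·p·q - 2·q, -3·p^2 - 2·p + 1], [2, 4·q]].
At the point, J = [[-22.0000, -8.7500], [2.0000, 8.0000]] (det J = -158.5000).
Solving J·Δ = −F gives Δ = (-0.4779, -1.2555).
Then the next iterate is (p, q)₁ = (1.0221, 0.7445).

(1.0221, 0.7445)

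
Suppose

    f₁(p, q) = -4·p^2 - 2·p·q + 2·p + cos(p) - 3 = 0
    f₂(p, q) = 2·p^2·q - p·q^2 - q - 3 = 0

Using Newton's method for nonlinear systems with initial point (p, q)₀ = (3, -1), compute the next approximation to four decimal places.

(1.5556, -0.8164)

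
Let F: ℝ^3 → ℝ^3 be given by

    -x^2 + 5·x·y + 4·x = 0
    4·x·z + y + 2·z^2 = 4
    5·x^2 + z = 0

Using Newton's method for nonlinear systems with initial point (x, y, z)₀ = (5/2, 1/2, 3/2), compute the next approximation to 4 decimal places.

(1.2090, -0.1451, 1.0244)

At (5/2, 1/2, 3/2): F = (10.0000, 16.0000, 32.7500).
Jacobian J = [[-2·x + 5·y + 4, 5·x, 0], [4·z, 1, 4·x + 4·z], [10·x, 0, 1]].
At the point, J = [[1.5000, 12.5000, 0.0000], [6.0000, 1.0000, 16.0000], [25.0000, 0.0000, 1.0000]] (det J = 4926.5000).
Solving J·Δ = −F gives Δ = (-1.2910, -0.6451, -0.4756).
Then the next iterate is (x, y, z)₁ = (1.2090, -0.1451, 1.0244).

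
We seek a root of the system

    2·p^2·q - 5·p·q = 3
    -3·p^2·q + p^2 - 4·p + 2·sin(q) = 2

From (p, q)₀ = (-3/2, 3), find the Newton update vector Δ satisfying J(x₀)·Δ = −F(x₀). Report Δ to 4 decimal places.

(2.5676, 4.3110)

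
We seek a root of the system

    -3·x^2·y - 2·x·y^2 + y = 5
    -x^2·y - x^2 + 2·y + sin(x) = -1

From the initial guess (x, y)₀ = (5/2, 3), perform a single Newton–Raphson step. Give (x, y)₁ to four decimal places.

(1.9595, 1.5508)

At (5/2, 3): F = (-103.2500, -17.401528).
Jacobian J = [[-6·x·y - 2·y^2, -3·x^2 - 4·x·y + 1], [-2·x·y - 2·x + cos(x), -x^2 + 2]].
At the point, J = [[-63.0000, -47.7500], [-20.801144, -4.2500]] (det J = -725.504608).
Solving J·Δ = −F gives Δ = (-0.5405, -1.4492).
Then the next iterate is (x, y)₁ = (1.9595, 1.5508).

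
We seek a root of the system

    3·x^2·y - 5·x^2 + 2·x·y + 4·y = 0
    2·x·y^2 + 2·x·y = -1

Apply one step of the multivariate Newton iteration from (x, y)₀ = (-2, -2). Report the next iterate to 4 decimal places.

At (-2, -2): F = (-44.0000, -7.0000).
Jacobian J = [[6·x·y - 10·x + 2·y, 3·x^2 + 2·x + 4], [2·y^2 + 2·y, 4·x·y + 2·x]].
At the point, J = [[40.0000, 12.0000], [4.0000, 12.0000]] (det J = 432.0000).
Solving J·Δ = −F gives Δ = (1.0278, 0.2407).
Then the next iterate is (x, y)₁ = (-0.9722, -1.7593).

(-0.9722, -1.7593)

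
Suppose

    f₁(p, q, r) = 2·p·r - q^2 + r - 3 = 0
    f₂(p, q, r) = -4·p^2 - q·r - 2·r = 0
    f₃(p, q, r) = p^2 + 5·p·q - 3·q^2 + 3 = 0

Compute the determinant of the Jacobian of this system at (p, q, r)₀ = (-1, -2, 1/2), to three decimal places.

J = [[2·r, -2·q, 2·p + 1], [-8·p, -r, -q - 2], [2·p + 5·q, 5·p - 6·q, 0]].
At the point, J = [[1.000, 4.000, -1.000], [8.000, -0.500, 0.000], [-12.000, 7.000, 0.000]].
det J = -50.000.

-50.000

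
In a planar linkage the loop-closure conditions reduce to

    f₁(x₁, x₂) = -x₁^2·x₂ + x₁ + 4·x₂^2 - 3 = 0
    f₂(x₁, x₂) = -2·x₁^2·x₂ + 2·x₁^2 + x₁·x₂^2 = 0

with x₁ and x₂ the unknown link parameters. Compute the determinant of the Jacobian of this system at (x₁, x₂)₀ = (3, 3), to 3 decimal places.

225.000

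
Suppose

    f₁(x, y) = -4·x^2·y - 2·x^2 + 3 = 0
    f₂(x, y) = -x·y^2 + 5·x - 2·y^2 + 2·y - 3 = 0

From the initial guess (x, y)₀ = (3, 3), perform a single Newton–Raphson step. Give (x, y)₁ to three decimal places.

(1.880, 2.196)

At (3, 3): F = (-123.000, -27.000).
Jacobian J = [[-8·x·y - 4·x, -4·x^2], [-y^2 + 5, -2·x·y - 4·y + 2]].
At the point, J = [[-84.000, -36.000], [-4.000, -28.000]] (det J = 2208.000).
Solving J·Δ = −F gives Δ = (-1.120, -0.804).
Then the next iterate is (x, y)₁ = (1.880, 2.196).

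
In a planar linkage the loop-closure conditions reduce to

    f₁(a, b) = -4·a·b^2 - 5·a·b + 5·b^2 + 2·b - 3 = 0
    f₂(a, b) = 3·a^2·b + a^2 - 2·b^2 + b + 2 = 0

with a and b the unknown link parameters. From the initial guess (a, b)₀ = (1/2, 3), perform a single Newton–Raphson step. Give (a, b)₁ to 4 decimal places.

(0.6348, 2.1071)

At (1/2, 3): F = (22.5000, -10.5000).
Jacobian J = [[-4·b^2 - 5·b, -8·a·b - 5·a + 10·b + 2], [6·a·b + 2·a, 3·a^2 - 4·b + 1]].
At the point, J = [[-51.0000, 17.5000], [10.0000, -10.2500]] (det J = 347.7500).
Solving J·Δ = −F gives Δ = (0.1348, -0.8929).
Then the next iterate is (a, b)₁ = (0.6348, 2.1071).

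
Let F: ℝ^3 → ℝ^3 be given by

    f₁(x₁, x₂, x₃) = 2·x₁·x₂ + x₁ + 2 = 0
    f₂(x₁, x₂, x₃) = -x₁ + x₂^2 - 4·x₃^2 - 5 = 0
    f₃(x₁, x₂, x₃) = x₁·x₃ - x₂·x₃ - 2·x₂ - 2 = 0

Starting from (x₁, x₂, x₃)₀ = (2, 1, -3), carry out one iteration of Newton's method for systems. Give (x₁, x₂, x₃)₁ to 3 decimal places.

At (2, 1, -3): F = (8.000, -42.000, -7.000).
Jacobian J = [[2·x₂ + 1, 2·x₁, 0], [-1, 2·x₂, -8·x₃], [x₃, -x₃ - 2, x₁ - x₂]].
At the point, J = [[3.000, 4.000, 0.000], [-1.000, 2.000, 24.000], [-3.000, 1.000, 1.000]] (det J = -350.000).
Solving J·Δ = −F gives Δ = (-1.943, -0.543, 1.714).
Then the next iterate is (x₁, x₂, x₃)₁ = (0.057, 0.457, -1.286).

(0.057, 0.457, -1.286)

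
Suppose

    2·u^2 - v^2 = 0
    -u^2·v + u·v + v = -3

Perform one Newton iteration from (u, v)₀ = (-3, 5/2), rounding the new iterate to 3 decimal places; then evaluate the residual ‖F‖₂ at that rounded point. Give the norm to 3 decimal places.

6.478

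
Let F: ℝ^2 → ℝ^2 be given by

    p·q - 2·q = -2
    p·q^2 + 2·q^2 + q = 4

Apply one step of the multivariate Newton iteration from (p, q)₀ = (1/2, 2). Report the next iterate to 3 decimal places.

(0.464, 1.286)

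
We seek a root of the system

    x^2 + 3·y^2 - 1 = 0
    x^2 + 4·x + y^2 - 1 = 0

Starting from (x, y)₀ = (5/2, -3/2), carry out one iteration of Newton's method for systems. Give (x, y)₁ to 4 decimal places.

(0.6591, -1.1894)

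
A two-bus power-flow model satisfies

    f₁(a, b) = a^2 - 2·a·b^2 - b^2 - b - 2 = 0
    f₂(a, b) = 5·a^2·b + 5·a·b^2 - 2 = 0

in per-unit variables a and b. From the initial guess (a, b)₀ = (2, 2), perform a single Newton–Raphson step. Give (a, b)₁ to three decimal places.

At (2, 2): F = (-20.000, 78.000).
Jacobian J = [[2·a - 2·b^2, -4·a·b - 2·b - 1], [10·a·b + 5·b^2, 5·a^2 + 10·a·b]].
At the point, J = [[-4.000, -21.000], [60.000, 60.000]] (det J = 1020.000).
Solving J·Δ = −F gives Δ = (-0.429, -0.871).
Then the next iterate is (a, b)₁ = (1.571, 1.129).

(1.571, 1.129)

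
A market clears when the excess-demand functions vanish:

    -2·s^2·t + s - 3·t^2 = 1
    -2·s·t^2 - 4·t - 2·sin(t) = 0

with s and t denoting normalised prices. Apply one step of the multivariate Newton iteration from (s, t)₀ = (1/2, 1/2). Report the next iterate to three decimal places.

(-0.128, 0.071)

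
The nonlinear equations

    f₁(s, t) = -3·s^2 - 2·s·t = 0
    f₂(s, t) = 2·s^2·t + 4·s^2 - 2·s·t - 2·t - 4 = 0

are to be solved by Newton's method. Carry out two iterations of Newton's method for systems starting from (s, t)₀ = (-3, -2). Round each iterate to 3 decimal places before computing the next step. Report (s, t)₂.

At (-3, -2): F = (-39.000, -12.000).
Jacobian J = [[-6·s - 2·t, -2·s], [4·s·t + 8·s - 2·t, 2·s^2 - 2·s - 2]].
At the point, J = [[22.000, 6.000], [4.000, 22.000]] (det J = 460.000).
Solving J·Δ = −F gives Δ = (1.709, 0.235).
Then the next iterate is (s, t)₁ = (-1.291, -1.765).
Round to (-1.291, -1.765) and repeat: F = (-9.55727, -4.24389), J = [[11.276, 2.582], [2.31646, 3.91536]].
Δ = (0.693, 0.674), so (s, t)₂ = (-0.598, -1.091).

(-0.598, -1.091)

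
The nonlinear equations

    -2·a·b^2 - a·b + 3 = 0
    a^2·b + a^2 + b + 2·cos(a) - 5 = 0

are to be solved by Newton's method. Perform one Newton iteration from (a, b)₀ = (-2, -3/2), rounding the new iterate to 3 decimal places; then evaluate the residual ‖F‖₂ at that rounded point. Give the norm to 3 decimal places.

At (-2, -3/2): F = (9.000, -9.33229).
Jacobian J = [[-2·b^2 - b, -4·a·b - a], [2·a·b + 2·a - 2·sin(a), a^2 + 1]].
At the point, J = [[-3.000, -10.000], [3.81859, 5.000]] (det J = 23.18595).
Solving J·Δ = −F gives Δ = (2.084, 0.275).
Then the next iterate is (a, b)₁ = (0.084, -1.225).
Re-evaluating at (0.084, -1.225): F = (2.85079, -4.23364), so ‖F‖₂ = 5.104.

5.104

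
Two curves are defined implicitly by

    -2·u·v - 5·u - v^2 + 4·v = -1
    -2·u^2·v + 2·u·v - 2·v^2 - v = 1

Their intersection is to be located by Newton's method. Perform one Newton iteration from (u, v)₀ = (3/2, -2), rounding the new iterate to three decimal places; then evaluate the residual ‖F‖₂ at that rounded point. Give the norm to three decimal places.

1.350

At (3/2, -2): F = (-12.500, -4.000).
Jacobian J = [[-2·v - 5, -2·u - 2·v + 4], [-4·u·v + 2·v, -2·u^2 + 2·u - 4·v - 1]].
At the point, J = [[-1.000, 5.000], [8.000, 5.500]] (det J = -45.500).
Solving J·Δ = −F gives Δ = (-1.071, 2.286).
Then the next iterate is (u, v)₁ = (0.429, 0.286).
Re-evaluating at (0.429, 0.286): F = (-0.32818, -1.30948), so ‖F‖₂ = 1.350.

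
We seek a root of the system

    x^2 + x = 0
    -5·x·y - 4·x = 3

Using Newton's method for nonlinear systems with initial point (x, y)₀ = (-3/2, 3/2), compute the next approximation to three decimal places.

At (-3/2, 3/2): F = (0.750, 14.250).
Jacobian J = [[2·x + 1, 0], [-5·y - 4, -5·x]].
At the point, J = [[-2.000, 0.000], [-11.500, 7.500]] (det J = -15.000).
Solving J·Δ = −F gives Δ = (0.375, -1.325).
Then the next iterate is (x, y)₁ = (-1.125, 0.175).

(-1.125, 0.175)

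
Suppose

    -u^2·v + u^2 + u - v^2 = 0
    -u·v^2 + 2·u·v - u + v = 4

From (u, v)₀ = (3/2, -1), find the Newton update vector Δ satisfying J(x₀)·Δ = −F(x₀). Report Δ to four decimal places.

(-0.6719, 1.1875)

At (3/2, -1): F = (5.0000, -11.0000).
Jacobian J = [[-2·u·v + 2·u + 1, -u^2 - 2·v], [-v^2 + 2·v - 1, -2·u·v + 2·u + 1]].
At the point, J = [[7.0000, -0.2500], [-4.0000, 7.0000]] (det J = 48.0000).
Solving J·Δ = −F gives Δ = (-0.6719, 1.1875).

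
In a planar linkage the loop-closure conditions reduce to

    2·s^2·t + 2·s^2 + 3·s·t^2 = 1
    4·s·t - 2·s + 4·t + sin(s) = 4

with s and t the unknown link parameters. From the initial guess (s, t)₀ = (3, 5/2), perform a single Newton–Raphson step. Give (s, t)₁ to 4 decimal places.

At (3, 5/2): F = (118.2500, 30.141120).
Jacobian J = [[4·s·t + 4·s + 3·t^2, 2·s^2 + 6·s·t], [4·t + cos(s) - 2, 4·s + 4]].
At the point, J = [[60.7500, 63.0000], [7.010008, 16.0000]] (det J = 530.369527).
Solving J·Δ = −F gives Δ = (0.0130, -1.8895).
Then the next iterate is (s, t)₁ = (3.0130, 0.6105).

(3.0130, 0.6105)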